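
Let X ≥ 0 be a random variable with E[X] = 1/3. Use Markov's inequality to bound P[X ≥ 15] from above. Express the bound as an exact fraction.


μ = E[X] = 1/3, a = 15.
Markov: P[X ≥ 15] ≤ μ/a = (1/3)/15 = 1/45.
Numerically: ≈ 0.022.
(Since a = 15 > μ = 0.333, the bound 1/45 is < 1 and informative.)

P[X ≥ 15] ≤ 1/45 ≈ 0.022.


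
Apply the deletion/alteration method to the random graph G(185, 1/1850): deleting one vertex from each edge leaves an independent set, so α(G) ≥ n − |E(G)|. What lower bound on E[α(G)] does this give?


E[|E(G)|] = C(185, 2)·p = 17020 · (1/1850) = 46/5.
E[α(G)] ≥ n − E[|E(G)|] = 185 − 46/5 = 879/5.
Numerically: ≈ 175.800000.
(This is only a lower bound; the true E[α(G)] may be larger.)

E[α(G)] ≥ 879/5 ≈ 175.800000.


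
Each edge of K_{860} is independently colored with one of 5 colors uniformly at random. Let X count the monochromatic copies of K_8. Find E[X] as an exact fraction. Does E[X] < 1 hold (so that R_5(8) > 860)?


E[X] = C(860, 8) · 5^{1 − 28} = 7182671140665308145 · 5^{−27} = 7182671140665308145/7450580596923828125.
As a reduced fraction: E[X] = 1436534228133061629/1490116119384765625 ≈ 0.964.
Is E[X] < 1? YES.
Since E[X] < 1, there exists a 5-coloring of K_{860} with no monochromatic K_8; hence R_5(8) > 860.

E[X] = 1436534228133061629/1490116119384765625 ≈ 0.964; E[X] < 1, so R_5(8) > 860.


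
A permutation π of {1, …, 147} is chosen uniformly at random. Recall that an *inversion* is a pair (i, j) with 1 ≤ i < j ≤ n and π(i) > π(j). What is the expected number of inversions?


Write X = Σ X_I over the C(147, 2) = 10731 pairs i < j, with X_I the indicator of one inversion.
There are 10731 indicators.
For each fixed pair i < j, the values π(i) and π(j) are two distinct elements of {1, …, 147} in uniformly random order; by symmetry P[π(i) > π(j)] = 1/2.
By linearity: E[X] = 10731 · (1/2) = C(147, 2) · (1/2) = 10731/2 = 10731/2 ≈ 5365.500000.

E[X] = 10731/2 = 5365.500000.


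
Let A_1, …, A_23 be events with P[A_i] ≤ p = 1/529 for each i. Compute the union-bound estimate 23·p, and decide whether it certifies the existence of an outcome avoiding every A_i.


Union bound: P[∪_{i=1}^{23} A_i] ≤ Σ_i P[A_i] ≤ 23·p = 23·(1/529) = 1/23.
Numerically: 1/23 ≈ 0.043.
Is 1/23 < 1? YES.
Since P[∪ A_i] ≤ 1/23 < 1, the complement has P[∩ A_i^c] ≥ 1 − 1/23 = 22/23 > 0, so some outcome avoids every A_i.

23·p = 1/23 ≈ 0.043; existence CERTIFIED by the union bound.


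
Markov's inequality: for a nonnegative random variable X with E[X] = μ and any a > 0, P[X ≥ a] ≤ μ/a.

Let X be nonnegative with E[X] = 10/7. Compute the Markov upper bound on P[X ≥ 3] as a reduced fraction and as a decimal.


μ = E[X] = 10/7, a = 3.
Markov: P[X ≥ 3] ≤ μ/a = (10/7)/3 = 10/21.
Numerically: ≈ 0.47619.
(Since a = 3 > μ = 1.42857, the bound 10/21 is < 1 and informative.)

P[X ≥ 3] ≤ 10/21 ≈ 0.47619.


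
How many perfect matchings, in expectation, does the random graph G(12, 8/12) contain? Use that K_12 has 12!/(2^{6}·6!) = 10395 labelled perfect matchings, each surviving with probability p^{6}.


K_12 has 12!/(2^{6}·6!) = 10395 labelled perfect matchings.
For each such perfect matching H, let X_H = 1 if all 6 edges of H are present in G. Then P[X_H = 1] = p^{6} = (2/3)^{6} = 64/729.
By linearity: E[X] = Σ_H E[X_H] = 10395 · p^{6} = 10395 · 64/729 = 24640/27.
Numerically: E[X] ≈ 912.593.

E[X] = 10395 · (2/3)^{6} = 24640/27 ≈ 912.593.


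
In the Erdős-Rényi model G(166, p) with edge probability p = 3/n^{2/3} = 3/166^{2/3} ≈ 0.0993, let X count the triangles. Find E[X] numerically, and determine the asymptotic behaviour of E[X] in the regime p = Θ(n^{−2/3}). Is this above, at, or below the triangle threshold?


Number of potential triangles: C(166, 3) = 748660.
Each occurs with probability p³ ≈ (0.0993)³ ≈ 9.79823e-04.
By linearity: E[X] = C(166, 3)·p³ ≈ 748660 · 9.79823e-04 ≈ 733.554.
Since α = 2/3 < 1, p = c/n^{2/3} ≫ 1/n is above the triangle threshold p ~ 1/n. Asymptotically E[X] ~ (c³/6)·n^{3(1−α)} = (3³/6)·n^{1} → ∞; triangles are abundant w.h.p.

E[X] ≈ 733.554; in regime p = Θ(1/n^{2/3}) E[X] diverges (above the triangle threshold p ~ 1/n).


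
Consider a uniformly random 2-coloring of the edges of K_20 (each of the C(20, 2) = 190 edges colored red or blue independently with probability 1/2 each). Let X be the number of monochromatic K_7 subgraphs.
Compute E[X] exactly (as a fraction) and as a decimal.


Let X = Σ_S X_S over the C(20, 7) = 77520 subsets S of size 7, where X_S = 1 if the K_7 on S is monochromatic.
For a fixed S, the K_7 on S has C(7, 2) = 21 edges. P[all 21 edges red] = (1/2)^21, and likewise for blue, so P[monochromatic] = 2·(1/2)^21 = 2^{1 − 21} = 1/1048576.
Summing: E[X] = C(20, 7) · 2^{1 − 21} = 77520 · 1/1048576 = 4845/65536.
Numerically: E[X] ≈ 0.074.

E[X] = C(20,7)·2^(1−C(7,2)) = 4845/65536 ≈ 0.074.


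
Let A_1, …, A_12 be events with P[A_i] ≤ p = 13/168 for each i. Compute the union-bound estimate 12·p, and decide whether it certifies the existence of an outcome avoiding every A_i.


Union bound: P[∪_{i=1}^{12} A_i] ≤ Σ_i P[A_i] ≤ 12·p = 12·(13/168) = 13/14.
Numerically: 13/14 ≈ 0.928571.
Is 13/14 < 1? YES.
Since P[∪ A_i] ≤ 13/14 < 1, the complement has P[∩ A_i^c] ≥ 1 − 13/14 = 1/14 > 0, so some outcome avoids every A_i.

12·p = 13/14 ≈ 0.928571; existence CERTIFIED by the union bound.


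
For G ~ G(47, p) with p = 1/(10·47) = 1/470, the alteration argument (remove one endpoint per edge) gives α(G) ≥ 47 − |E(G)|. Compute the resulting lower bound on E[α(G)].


E[|E(G)|] = C(47, 2)·p = 1081 · (1/470) = 23/10.
E[α(G)] ≥ n − E[|E(G)|] = 47 − 23/10 = 447/10.
Numerically: ≈ 44.7000.
(This is only a lower bound; the true E[α(G)] may be larger.)

E[α(G)] ≥ 447/10 ≈ 44.7000.


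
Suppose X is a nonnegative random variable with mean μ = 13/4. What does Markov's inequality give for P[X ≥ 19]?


μ = E[X] = 13/4, a = 19.
Markov: P[X ≥ 19] ≤ μ/a = (13/4)/19 = 13/76.
Numerically: ≈ 0.1711.
(Since a = 19 > μ = 3.2500, the bound 13/76 is < 1 and informative.)

P[X ≥ 19] ≤ 13/76 ≈ 0.1711.


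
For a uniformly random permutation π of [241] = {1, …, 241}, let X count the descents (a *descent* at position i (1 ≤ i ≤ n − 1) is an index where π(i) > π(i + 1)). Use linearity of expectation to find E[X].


Write X = Σ X_I over i = 1, …, 240, with X_I the indicator of one descent.
There are 240 indicators.
For each fixed i, the pair (π(i), π(i+1)) is a uniformly random ordered pair of distinct values from {1, …, 241}; by symmetry P[π(i) > π(i+1)] = 1/2.
By linearity: E[X] = 240 · (1/2) = (241 − 1) · (1/2) = 120 ≈ 120.0000.

E[X] = 120 = 120.0000.


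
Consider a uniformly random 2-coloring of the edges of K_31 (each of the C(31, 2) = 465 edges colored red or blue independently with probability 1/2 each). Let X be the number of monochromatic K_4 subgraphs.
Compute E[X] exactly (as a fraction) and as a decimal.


Let X = Σ_S X_S over the C(31, 4) = 31465 subsets S of size 4, where X_S = 1 if the K_4 on S is monochromatic.
For a fixed S, the K_4 on S has C(4, 2) = 6 edges. P[all 6 edges red] = (1/2)^6, and likewise for blue, so P[monochromatic] = 2·(1/2)^6 = 2^{1 − 6} = 1/32.
Summing: E[X] = C(31, 4) · 2^{1 − 6} = 31465 · 1/32 = 31465/32.
Numerically: E[X] ≈ 983.2812.

E[X] = C(31,4)·2^(1−C(4,2)) = 31465/32 ≈ 983.2812.


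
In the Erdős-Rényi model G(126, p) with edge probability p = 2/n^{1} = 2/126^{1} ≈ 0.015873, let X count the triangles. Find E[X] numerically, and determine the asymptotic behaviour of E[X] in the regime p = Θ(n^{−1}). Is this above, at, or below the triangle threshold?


Number of potential triangles: C(126, 3) = 325500.
Each occurs with probability p³ ≈ (0.015873)³ ≈ 3.9992481e-06.
By linearity: E[X] = C(126, 3)·p³ ≈ 325500 · 3.9992481e-06 ≈ 1.30176.
Here α = 1, so p = 2/n is exactly at the triangle threshold p ~ 1/n. Asymptotically E[X] → c³/6 = 2³/6 = 4/3 ≈ 1.33333, a bounded constant. In this regime the triangle count is asymptotically Poisson(c³/6).

E[X] ≈ 1.30176; in regime p = Θ(1/n^{1}) E[X] stays bounded (at the triangle threshold p ~ 1/n).


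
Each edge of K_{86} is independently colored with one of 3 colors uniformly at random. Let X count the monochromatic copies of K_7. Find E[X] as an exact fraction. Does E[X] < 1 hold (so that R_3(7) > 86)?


E[X] = C(86, 7) · 3^{1 − 21} = 5373200880 · 3^{−20} = 5373200880/3486784401.
As a reduced fraction: E[X] = 199007440/129140163 ≈ 1.54102.
Is E[X] < 1? NO.
Since E[X] ≥ 1, the first-moment bound is inconclusive at n = 86; it does NOT by itself certify R_3(7) > 86.

E[X] = 199007440/129140163 ≈ 1.54102; E[X] ≥ 1; first-moment method inconclusive here.


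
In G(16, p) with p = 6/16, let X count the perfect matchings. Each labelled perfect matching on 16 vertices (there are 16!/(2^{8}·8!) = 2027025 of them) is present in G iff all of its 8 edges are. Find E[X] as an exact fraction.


K_16 has 16!/(2^{8}·8!) = 2027025 labelled perfect matchings.
For each such perfect matching H, let X_H = 1 if all 8 edges of H are present in G. Then P[X_H = 1] = p^{8} = (3/8)^{8} = 6561/16777216.
By linearity of expectation: E[X] = Σ_H E[X_H] = 2027025 · p^{8} = 2027025 · 6561/16777216 = 13299311025/16777216.
Numerically: E[X] ≈ 792.7.

E[X] = 2027025 · (3/8)^{8} = 13299311025/16777216 ≈ 792.7.


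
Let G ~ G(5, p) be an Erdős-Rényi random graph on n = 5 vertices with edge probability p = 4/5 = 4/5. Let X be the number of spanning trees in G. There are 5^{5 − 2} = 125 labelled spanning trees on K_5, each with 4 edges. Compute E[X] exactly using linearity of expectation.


K_5 has 5^{5 − 2} = 125 labelled spanning trees.
For each such spanning tree H, let X_H = 1 if all 4 edges of H are present in G. Then P[X_H = 1] = p^{4} = (4/5)^{4} = 256/625.
Summing the indicators: E[X] = Σ_H E[X_H] = 125 · p^{4} = 125 · 256/625 = 256/5.
Numerically: E[X] ≈ 51.2.

E[X] = 125 · (4/5)^{4} = 256/5 ≈ 51.2.


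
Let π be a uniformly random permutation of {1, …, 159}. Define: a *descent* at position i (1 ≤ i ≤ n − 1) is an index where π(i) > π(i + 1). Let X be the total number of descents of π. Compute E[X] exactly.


Write X = Σ X_I over i = 1, …, 158, with X_I the indicator of one descent.
There are 158 indicators.
For each fixed i, the pair (π(i), π(i+1)) is a uniformly random ordered pair of distinct values from {1, …, 159}; by symmetry P[π(i) > π(i+1)] = 1/2.
By linearity: E[X] = 158 · (1/2) = (159 − 1) · (1/2) = 79 ≈ 79.0000.

E[X] = 79 = 79.0000.


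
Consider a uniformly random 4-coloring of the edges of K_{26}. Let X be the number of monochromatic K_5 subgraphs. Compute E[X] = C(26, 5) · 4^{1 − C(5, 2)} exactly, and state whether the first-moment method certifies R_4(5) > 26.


E[X] = C(26, 5) · 4^{1 − 10} = 65780 · 4^{−9} = 65780/262144.
As a reduced fraction: E[X] = 16445/65536 ≈ 0.25093.
Is E[X] < 1? YES.
Since E[X] < 1, there exists a 4-coloring of K_{26} with no monochromatic K_5; hence R_4(5) > 26.

E[X] = 16445/65536 ≈ 0.25093; E[X] < 1, so R_4(5) > 26.


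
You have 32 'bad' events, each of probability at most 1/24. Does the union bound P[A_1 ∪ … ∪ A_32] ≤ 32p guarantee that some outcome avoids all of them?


Union bound: P[∪_{i=1}^{32} A_i] ≤ Σ_i P[A_i] ≤ 32·p = 32·(1/24) = 4/3.
Numerically: 4/3 ≈ 1.33333.
Is 4/3 < 1? NO.
Since the bound 4/3 is ≥ 1, the union bound is uninformative here; it does NOT by itself certify existence.

32·p = 4/3 ≈ 1.33333; existence NOT certified by the union bound.


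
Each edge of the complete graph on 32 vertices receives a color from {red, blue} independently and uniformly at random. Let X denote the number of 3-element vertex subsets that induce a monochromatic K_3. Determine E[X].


Let X = Σ_S X_S over the C(32, 3) = 4960 subsets S of size 3, where X_S = 1 if the K_3 on S is monochromatic.
For a fixed S, the K_3 on S has C(3, 2) = 3 edges. P[all 3 edges red] = (1/2)^3, and likewise for blue, so P[monochromatic] = 2·(1/2)^3 = 2^{1 − 3} = 1/4.
Summing: E[X] = C(32, 3) · 2^{1 − 3} = 4960 · 1/4 = 1240.
Numerically: E[X] ≈ 1240.0000.

E[X] = C(32,3)·2^(1−C(3,2)) = 1240 ≈ 1240.0000.


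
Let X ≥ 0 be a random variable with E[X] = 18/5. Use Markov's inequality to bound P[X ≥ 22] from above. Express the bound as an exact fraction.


μ = E[X] = 18/5, a = 22.
Markov: P[X ≥ 22] ≤ μ/a = (18/5)/22 = 9/55.
Numerically: ≈ 0.16364.
(Since a = 22 > μ = 3.60000, the bound 9/55 is < 1 and informative.)

P[X ≥ 22] ≤ 9/55 ≈ 0.16364.


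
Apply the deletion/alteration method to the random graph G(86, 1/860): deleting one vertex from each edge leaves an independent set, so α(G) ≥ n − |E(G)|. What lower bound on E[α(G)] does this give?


E[|E(G)|] = C(86, 2)·p = 3655 · (1/860) = 17/4.
E[α(G)] ≥ n − E[|E(G)|] = 86 − 17/4 = 327/4.
Numerically: ≈ 81.7500.
(This is only a lower bound; the true E[α(G)] may be larger.)

E[α(G)] ≥ 327/4 ≈ 81.7500.


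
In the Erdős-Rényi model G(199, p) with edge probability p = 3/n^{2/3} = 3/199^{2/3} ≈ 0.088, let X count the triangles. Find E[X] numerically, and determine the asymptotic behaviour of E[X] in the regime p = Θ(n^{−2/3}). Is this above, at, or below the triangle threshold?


Number of potential triangles: C(199, 3) = 1293699.
Each occurs with probability p³ ≈ (0.088)³ ≈ 6.81801e-04.
By linearity: E[X] = C(199, 3)·p³ ≈ 1293699 · 6.81801e-04 ≈ 882.045.
Since α = 2/3 < 1, p = c/n^{2/3} ≫ 1/n is above the triangle threshold p ~ 1/n. Asymptotically E[X] ~ (c³/6)·n^{3(1−α)} = (3³/6)·n^{1} → ∞; triangles are abundant w.h.p.

E[X] ≈ 882.045; in regime p = Θ(1/n^{2/3}) E[X] diverges (above the triangle threshold p ~ 1/n).


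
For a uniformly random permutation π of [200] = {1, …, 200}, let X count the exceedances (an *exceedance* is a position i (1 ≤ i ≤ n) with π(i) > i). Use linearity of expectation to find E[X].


Write X = Σ_{i=1}^{200} X_i, where X_i = 1_{π(i) > i}.
For each fixed i, π(i) is uniform over {1, …, 200} (marginal of a uniform permutation), so P[π(i) > i] = (n − i)/n. Summing: Σ_{i=1}^{200} (n − i)/n = (0 + 1 + … + 199)/200 = 200(200 − 1)/(2·200) = (200 − 1)/2.
Hence E[X] = Σ_{i=1}^{200} (200 − i)/200 = 199/2 ≈ 99.50000.

E[X] = 199/2 = 99.50000.


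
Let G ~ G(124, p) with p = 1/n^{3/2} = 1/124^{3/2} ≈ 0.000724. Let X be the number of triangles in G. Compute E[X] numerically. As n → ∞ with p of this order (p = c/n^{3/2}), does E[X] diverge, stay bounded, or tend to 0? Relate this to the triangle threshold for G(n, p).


Number of potential triangles: C(124, 3) = 310124.
Each occurs with probability p³ ≈ (0.000724)³ ≈ 3.79842e-10.
By linearity: E[X] = C(124, 3)·p³ ≈ 310124 · 3.79842e-10 ≈ 0.000.
Since α = 3/2 > 1, p = c/n^{3/2} = o(1/n) is below the triangle threshold p ~ 1/n. Asymptotically E[X] ~ (c³/6)·n^{3(1−α)} = (1³/6)·n^{-1.5} → 0, so by Markov's inequality G has no triangles w.h.p.

E[X] ≈ 0.000; in regime p = Θ(1/n^{3/2}) E[X] tends to 0 (below the triangle threshold p ~ 1/n).


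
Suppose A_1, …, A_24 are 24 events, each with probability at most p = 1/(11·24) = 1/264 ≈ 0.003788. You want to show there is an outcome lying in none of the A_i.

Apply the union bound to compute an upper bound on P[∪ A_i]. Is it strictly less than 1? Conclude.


Union bound: P[∪_{i=1}^{24} A_i] ≤ Σ_i P[A_i] ≤ 24·p = 24·(1/264) = 1/11.
Numerically: 1/11 ≈ 0.090909.
Is 1/11 < 1? YES.
Since P[∪ A_i] ≤ 1/11 < 1, the complement has P[∩ A_i^c] ≥ 1 − 1/11 = 10/11 > 0, so some outcome avoids every A_i.

24·p = 1/11 ≈ 0.090909; existence CERTIFIED by the union bound.


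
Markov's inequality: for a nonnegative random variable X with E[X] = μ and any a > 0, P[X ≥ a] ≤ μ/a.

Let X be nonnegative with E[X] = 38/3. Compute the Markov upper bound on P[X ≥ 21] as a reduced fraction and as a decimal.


μ = E[X] = 38/3, a = 21.
Markov: P[X ≥ 21] ≤ μ/a = (38/3)/21 = 38/63.
Numerically: ≈ 0.603.
(Since a = 21 > μ = 12.667, the bound 38/63 is < 1 and informative.)

P[X ≥ 21] ≤ 38/63 ≈ 0.603.


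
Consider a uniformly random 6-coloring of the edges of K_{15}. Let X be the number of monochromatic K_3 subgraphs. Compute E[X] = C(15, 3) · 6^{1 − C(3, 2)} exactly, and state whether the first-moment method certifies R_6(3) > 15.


E[X] = C(15, 3) · 6^{1 − 3} = 455 · 6^{−2} = 455/36.
As a reduced fraction: E[X] = 455/36 ≈ 12.638889.
Is E[X] < 1? NO.
Since E[X] ≥ 1, the first-moment bound is inconclusive at n = 15; it does NOT by itself certify R_6(3) > 15.

E[X] = 455/36 ≈ 12.638889; E[X] ≥ 1; first-moment method inconclusive here.


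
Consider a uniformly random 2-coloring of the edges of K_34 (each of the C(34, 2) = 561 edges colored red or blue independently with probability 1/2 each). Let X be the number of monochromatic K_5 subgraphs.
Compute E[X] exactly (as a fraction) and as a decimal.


Let X = Σ_S X_S over the C(34, 5) = 278256 subsets S of size 5, where X_S = 1 if the K_5 on S is monochromatic.
For a fixed S, the K_5 on S has C(5, 2) = 10 edges. P[all 10 edges red] = (1/2)^10, and likewise for blue, so P[monochromatic] = 2·(1/2)^10 = 2^{1 − 10} = 1/512.
By linearity of expectation: E[X] = C(34, 5) · 2^{1 − 10} = 278256 · 1/512 = 17391/32.
Numerically: E[X] ≈ 543.469.

E[X] = C(34,5)·2^(1−C(5,2)) = 17391/32 ≈ 543.469.


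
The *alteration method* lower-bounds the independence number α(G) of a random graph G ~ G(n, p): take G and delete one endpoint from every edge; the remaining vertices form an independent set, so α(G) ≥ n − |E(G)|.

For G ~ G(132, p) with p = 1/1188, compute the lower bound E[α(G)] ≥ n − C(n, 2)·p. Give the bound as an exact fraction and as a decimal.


E[|E(G)|] = C(132, 2)·p = 8646 · (1/1188) = 131/18.
E[α(G)] ≥ n − E[|E(G)|] = 132 − 131/18 = 2245/18.
Numerically: ≈ 124.7222.
(This is only a lower bound; the true E[α(G)] may be larger.)

E[α(G)] ≥ 2245/18 ≈ 124.7222.


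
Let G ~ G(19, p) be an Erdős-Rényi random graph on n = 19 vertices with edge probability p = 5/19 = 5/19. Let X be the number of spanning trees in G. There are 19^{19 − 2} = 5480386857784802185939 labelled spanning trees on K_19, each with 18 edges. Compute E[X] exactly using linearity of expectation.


K_19 has 19^{19 − 2} = 5480386857784802185939 labelled spanning trees.
For each such spanning tree H, let X_H = 1 if all 18 edges of H are present in G. Then P[X_H = 1] = p^{18} = (5/19)^{18} = 3814697265625/104127350297911241532841.
By linearity of expectation: E[X] = Σ_H E[X_H] = 5480386857784802185939 · p^{18} = 5480386857784802185939 · 3814697265625/104127350297911241532841 = 3814697265625/19.
Numerically: E[X] ≈ 2.0077e+11.

E[X] = 5480386857784802185939 · (5/19)^{18} = 3814697265625/19 ≈ 2.0077e+11.


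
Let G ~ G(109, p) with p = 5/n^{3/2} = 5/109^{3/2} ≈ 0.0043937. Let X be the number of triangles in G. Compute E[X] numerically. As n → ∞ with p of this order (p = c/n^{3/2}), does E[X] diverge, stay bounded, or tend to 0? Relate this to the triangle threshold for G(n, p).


Number of potential triangles: C(109, 3) = 209934.
Each occurs with probability p³ ≈ (0.0043937)³ ≈ 8.4818536e-08.
By linearity: E[X] = C(109, 3)·p³ ≈ 209934 · 8.4818536e-08 ≈ 0.01781.
Since α = 3/2 > 1, p = c/n^{3/2} = o(1/n) is below the triangle threshold p ~ 1/n. Asymptotically E[X] ~ (c³/6)·n^{3(1−α)} = (5³/6)·n^{-1.5} → 0, so by Markov's inequality G has no triangles w.h.p.

E[X] ≈ 0.01781; in regime p = Θ(1/n^{3/2}) E[X] tends to 0 (below the triangle threshold p ~ 1/n).


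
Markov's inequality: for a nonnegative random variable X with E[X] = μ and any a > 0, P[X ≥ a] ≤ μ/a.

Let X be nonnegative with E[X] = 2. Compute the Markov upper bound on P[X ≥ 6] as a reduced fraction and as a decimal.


μ = E[X] = 2, a = 6.
Markov: P[X ≥ 6] ≤ μ/a = (2)/6 = 1/3.
Numerically: ≈ 0.333.
(Since a = 6 > μ = 2.000, the bound 1/3 is < 1 and informative.)

P[X ≥ 6] ≤ 1/3 ≈ 0.333.


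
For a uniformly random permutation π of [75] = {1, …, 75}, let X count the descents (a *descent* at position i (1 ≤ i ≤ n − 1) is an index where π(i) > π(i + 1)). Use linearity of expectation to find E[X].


Write X = Σ X_I over i = 1, …, 74, with X_I the indicator of one descent.
There are 74 indicators.
For each fixed i, the pair (π(i), π(i+1)) is a uniformly random ordered pair of distinct values from {1, …, 75}; by symmetry P[π(i) > π(i+1)] = 1/2.
By linearity: E[X] = 74 · (1/2) = (75 − 1) · (1/2) = 37 ≈ 37.0000.

E[X] = 37 = 37.0000.


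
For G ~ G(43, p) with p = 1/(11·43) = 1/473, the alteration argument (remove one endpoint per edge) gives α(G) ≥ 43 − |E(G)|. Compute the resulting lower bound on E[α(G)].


E[|E(G)|] = C(43, 2)·p = 903 · (1/473) = 21/11.
E[α(G)] ≥ n − E[|E(G)|] = 43 − 21/11 = 452/11.
Numerically: ≈ 41.090909.
(This is only a lower bound; the true E[α(G)] may be larger.)

E[α(G)] ≥ 452/11 ≈ 41.090909.


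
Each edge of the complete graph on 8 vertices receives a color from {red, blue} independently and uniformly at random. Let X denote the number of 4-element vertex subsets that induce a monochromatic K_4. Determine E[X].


Let X = Σ_S X_S over the C(8, 4) = 70 subsets S of size 4, where X_S = 1 if the K_4 on S is monochromatic.
For a fixed S, the K_4 on S has C(4, 2) = 6 edges. P[all 6 edges red] = (1/2)^6, and likewise for blue, so P[monochromatic] = 2·(1/2)^6 = 2^{1 − 6} = 1/32.
By linearity: E[X] = C(8, 4) · 2^{1 − 6} = 70 · 1/32 = 35/16.
Numerically: E[X] ≈ 2.187500.

E[X] = C(8,4)·2^(1−C(4,2)) = 35/16 ≈ 2.187500.


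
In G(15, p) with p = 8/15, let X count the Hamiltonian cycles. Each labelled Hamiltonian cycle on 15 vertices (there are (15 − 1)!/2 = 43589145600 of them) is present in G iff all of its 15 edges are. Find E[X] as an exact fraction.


K_15 has (15 − 1)!/2 = 43589145600 labelled Hamiltonian cycles.
For each such Hamiltonian cycle H, let X_H = 1 if all 15 edges of H are present in G. Then P[X_H = 1] = p^{15} = (8/15)^{15} = 35184372088832/437893890380859375.
Summing the indicators: E[X] = Σ_H E[X_H] = 43589145600 · p^{15} = 43589145600 · 35184372088832/437893890380859375 = 252453780711880523776/72081298828125.
Numerically: E[X] ≈ 3.5e+06.

E[X] = 43589145600 · (8/15)^{15} = 252453780711880523776/72081298828125 ≈ 3.5e+06.


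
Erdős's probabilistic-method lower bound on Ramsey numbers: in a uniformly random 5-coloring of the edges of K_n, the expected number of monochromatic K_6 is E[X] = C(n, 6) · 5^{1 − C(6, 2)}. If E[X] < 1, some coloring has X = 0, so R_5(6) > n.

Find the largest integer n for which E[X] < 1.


We need C(n, 6) · 5^{1 − 15} < 1, i.e. C(n, 6) < 5^{15 − 1} = 6103515625.
Check values of n near the boundary:
  n = 128: C(128, 6) = 5423611200; 5423611200 < 6103515625? YES
  n = 129: C(129, 6) = 5688177600; 5688177600 < 6103515625? YES
  n = 130: C(130, 6) = 5963412000; 5963412000 < 6103515625? YES
  n = 131: C(131, 6) = 6249655776; 6249655776 < 6103515625? NO
  n = 132: C(132, 6) = 6547258432; 6547258432 < 6103515625? NO
  n = 133: C(133, 6) = 6856577728; 6856577728 < 6103515625? NO
The largest n with C(n, 6) < 6103515625 is n = 130 (where E[X] = 47707296/48828125 ≈ 0.977045). Hence R_5(6) > 130, i.e. R_5(6) ≥ 131.

Largest n = 130; hence R_5(6) > 130.


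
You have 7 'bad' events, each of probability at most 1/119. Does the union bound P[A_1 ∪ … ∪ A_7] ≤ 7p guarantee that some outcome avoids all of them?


Union bound: P[∪_{i=1}^{7} A_i] ≤ Σ_i P[A_i] ≤ 7·p = 7·(1/119) = 1/17.
Numerically: 1/17 ≈ 0.058824.
Is 1/17 < 1? YES.
Since P[∪ A_i] ≤ 1/17 < 1, the complement has P[∩ A_i^c] ≥ 1 − 1/17 = 16/17 > 0, so some outcome avoids every A_i.

7·p = 1/17 ≈ 0.058824; existence CERTIFIED by the union bound.


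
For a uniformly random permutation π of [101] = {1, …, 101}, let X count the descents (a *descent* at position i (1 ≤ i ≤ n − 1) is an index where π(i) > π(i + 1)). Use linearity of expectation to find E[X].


Write X = Σ X_I over i = 1, …, 100, with X_I the indicator of one descent.
There are 100 indicators.
For each fixed i, the pair (π(i), π(i+1)) is a uniformly random ordered pair of distinct values from {1, …, 101}; by symmetry P[π(i) > π(i+1)] = 1/2.
By linearity: E[X] = 100 · (1/2) = (101 − 1) · (1/2) = 50 ≈ 50.000000.

E[X] = 50 = 50.000000.


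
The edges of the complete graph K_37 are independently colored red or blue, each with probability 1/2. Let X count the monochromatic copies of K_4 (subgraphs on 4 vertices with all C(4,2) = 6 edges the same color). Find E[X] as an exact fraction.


Let X = Σ_S X_S over the C(37, 4) = 66045 subsets S of size 4, where X_S = 1 if the K_4 on S is monochromatic.
For a fixed S, the K_4 on S has C(4, 2) = 6 edges. P[all 6 edges red] = (1/2)^6, and likewise for blue, so P[monochromatic] = 2·(1/2)^6 = 2^{1 − 6} = 1/32.
By linearity of expectation: E[X] = C(37, 4) · 2^{1 − 6} = 66045 · 1/32 = 66045/32.
Numerically: E[X] ≈ 2063.906250.

E[X] = C(37,4)·2^(1−C(4,2)) = 66045/32 ≈ 2063.906250.


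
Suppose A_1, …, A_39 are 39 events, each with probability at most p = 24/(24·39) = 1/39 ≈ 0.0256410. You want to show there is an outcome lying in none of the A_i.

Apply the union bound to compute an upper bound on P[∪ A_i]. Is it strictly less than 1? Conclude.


Union bound: P[∪_{i=1}^{39} A_i] ≤ Σ_i P[A_i] ≤ 39·p = 39·(1/39) = 1.
Numerically: 1 ≈ 1.0000000.
Is 1 < 1? NO.
Since the bound 1 is ≥ 1, the union bound is uninformative here; it does NOT by itself certify existence.

39·p = 1 ≈ 1.0000000; existence NOT certified by the union bound.


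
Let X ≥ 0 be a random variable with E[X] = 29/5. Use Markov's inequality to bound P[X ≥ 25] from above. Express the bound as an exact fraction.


μ = E[X] = 29/5, a = 25.
Markov: P[X ≥ 25] ≤ μ/a = (29/5)/25 = 29/125.
Numerically: ≈ 0.232000.
(Since a = 25 > μ = 5.800000, the bound 29/125 is < 1 and informative.)

P[X ≥ 25] ≤ 29/125 ≈ 0.232000.


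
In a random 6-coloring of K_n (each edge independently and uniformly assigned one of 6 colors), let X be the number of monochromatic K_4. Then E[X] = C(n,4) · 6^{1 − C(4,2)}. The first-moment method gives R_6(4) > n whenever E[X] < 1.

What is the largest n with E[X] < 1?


We need C(n, 4) · 6^{1 − 6} < 1, i.e. C(n, 4) < 6^{6 − 1} = 7776.
Check values of n near the boundary:
  n = 20: C(20, 4) = 4845; 4845 < 7776? YES
  n = 21: C(21, 4) = 5985; 5985 < 7776? YES
  n = 22: C(22, 4) = 7315; 7315 < 7776? YES
  n = 23: C(23, 4) = 8855; 8855 < 7776? NO
The largest n with C(n, 4) < 7776 is n = 22 (where E[X] = 7315/7776 ≈ 0.94072). Hence R_6(4) > 22, i.e. R_6(4) ≥ 23.

Largest n = 22; hence R_6(4) > 22.


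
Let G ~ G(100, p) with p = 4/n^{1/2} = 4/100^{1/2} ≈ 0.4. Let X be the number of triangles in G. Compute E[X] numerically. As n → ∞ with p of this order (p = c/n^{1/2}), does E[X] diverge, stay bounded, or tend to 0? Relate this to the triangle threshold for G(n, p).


Number of potential triangles: C(100, 3) = 161700.
Each occurs with probability p³ ≈ (0.4)³ ≈ 6.4000000e-02.
By linearity: E[X] = C(100, 3)·p³ ≈ 161700 · 6.4000000e-02 ≈ 10348.80000.
Since α = 1/2 < 1, p = c/n^{1/2} ≫ 1/n is above the triangle threshold p ~ 1/n. Asymptotically E[X] ~ (c³/6)·n^{3(1−α)} = (4³/6)·n^{1.5} → ∞; triangles are abundant w.h.p.

E[X] ≈ 10348.80000; in regime p = Θ(1/n^{1/2}) E[X] diverges (above the triangle threshold p ~ 1/n).


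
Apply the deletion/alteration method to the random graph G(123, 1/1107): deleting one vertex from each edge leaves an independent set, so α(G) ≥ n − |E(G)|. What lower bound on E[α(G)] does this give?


E[|E(G)|] = C(123, 2)·p = 7503 · (1/1107) = 61/9.
E[α(G)] ≥ n − E[|E(G)|] = 123 − 61/9 = 1046/9.
Numerically: ≈ 116.22222.
(This is only a lower bound; the true E[α(G)] may be larger.)

E[α(G)] ≥ 1046/9 ≈ 116.22222.


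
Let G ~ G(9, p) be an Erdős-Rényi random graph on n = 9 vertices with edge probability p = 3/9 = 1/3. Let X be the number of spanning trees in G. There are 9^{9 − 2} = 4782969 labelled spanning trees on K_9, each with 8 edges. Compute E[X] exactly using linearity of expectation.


K_9 has 9^{9 − 2} = 4782969 labelled spanning trees.
For each such spanning tree H, let X_H = 1 if all 8 edges of H are present in G. Then P[X_H = 1] = p^{8} = (1/3)^{8} = 1/6561.
By linearity of expectation: E[X] = Σ_H E[X_H] = 4782969 · p^{8} = 4782969 · 1/6561 = 729.
Numerically: E[X] ≈ 729.

E[X] = 4782969 · (1/3)^{8} = 729 ≈ 729.


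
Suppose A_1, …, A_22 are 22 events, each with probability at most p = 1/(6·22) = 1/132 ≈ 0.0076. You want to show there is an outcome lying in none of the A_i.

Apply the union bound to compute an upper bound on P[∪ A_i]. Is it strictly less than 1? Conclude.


Union bound: P[∪_{i=1}^{22} A_i] ≤ Σ_i P[A_i] ≤ 22·p = 22·(1/132) = 1/6.
Numerically: 1/6 ≈ 0.1667.
Is 1/6 < 1? YES.
Since P[∪ A_i] ≤ 1/6 < 1, the complement has P[∩ A_i^c] ≥ 1 − 1/6 = 5/6 > 0, so some outcome avoids every A_i.

22·p = 1/6 ≈ 0.1667; existence CERTIFIED by the union bound.


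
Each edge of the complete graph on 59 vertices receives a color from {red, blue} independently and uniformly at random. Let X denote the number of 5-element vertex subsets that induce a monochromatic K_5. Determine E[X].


Let X = Σ_S X_S over the C(59, 5) = 5006386 subsets S of size 5, where X_S = 1 if the K_5 on S is monochromatic.
For a fixed S, the K_5 on S has C(5, 2) = 10 edges. P[all 10 edges red] = (1/2)^10, and likewise for blue, so P[monochromatic] = 2·(1/2)^10 = 2^{1 − 10} = 1/512.
By linearity of expectation: E[X] = C(59, 5) · 2^{1 − 10} = 5006386 · 1/512 = 2503193/256.
Numerically: E[X] ≈ 9778.0977.

E[X] = C(59,5)·2^(1−C(5,2)) = 2503193/256 ≈ 9778.0977.


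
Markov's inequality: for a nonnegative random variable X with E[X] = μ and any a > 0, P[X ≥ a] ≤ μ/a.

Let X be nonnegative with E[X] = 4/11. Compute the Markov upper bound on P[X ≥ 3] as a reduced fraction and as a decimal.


μ = E[X] = 4/11, a = 3.
Markov: P[X ≥ 3] ≤ μ/a = (4/11)/3 = 4/33.
Numerically: ≈ 0.1212.
(Since a = 3 > μ = 0.3636, the bound 4/33 is < 1 and informative.)

P[X ≥ 3] ≤ 4/33 ≈ 0.1212.


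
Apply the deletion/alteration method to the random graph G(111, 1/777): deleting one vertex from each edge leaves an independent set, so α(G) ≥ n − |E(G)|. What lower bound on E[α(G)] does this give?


E[|E(G)|] = C(111, 2)·p = 6105 · (1/777) = 55/7.
E[α(G)] ≥ n − E[|E(G)|] = 111 − 55/7 = 722/7.
Numerically: ≈ 103.14286.
(This is only a lower bound; the true E[α(G)] may be larger.)

E[α(G)] ≥ 722/7 ≈ 103.14286.


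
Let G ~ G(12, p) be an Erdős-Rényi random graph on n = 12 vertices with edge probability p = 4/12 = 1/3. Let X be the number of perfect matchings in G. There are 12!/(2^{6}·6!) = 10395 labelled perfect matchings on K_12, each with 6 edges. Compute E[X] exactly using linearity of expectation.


K_12 has 12!/(2^{6}·6!) = 10395 labelled perfect matchings.
For each such perfect matching H, let X_H = 1 if all 6 edges of H are present in G. Then P[X_H = 1] = p^{6} = (1/3)^{6} = 1/729.
By linearity of expectation: E[X] = Σ_H E[X_H] = 10395 · p^{6} = 10395 · 1/729 = 385/27.
Numerically: E[X] ≈ 14.26.

E[X] = 10395 · (1/3)^{6} = 385/27 ≈ 14.26.


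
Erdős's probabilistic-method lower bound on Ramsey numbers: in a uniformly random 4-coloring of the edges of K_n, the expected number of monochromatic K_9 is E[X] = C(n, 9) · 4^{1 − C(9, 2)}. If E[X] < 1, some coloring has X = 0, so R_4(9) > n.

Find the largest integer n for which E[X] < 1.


We need C(n, 9) · 4^{1 − 36} < 1, i.e. C(n, 9) < 4^{36 − 1} = 1180591620717411303424.
Check values of n near the boundary:
  n = 912: C(912, 9) = 1156095740032081475120; 1156095740032081475120 < 1180591620717411303424? YES
  n = 913: C(913, 9) = 1167605542753639808390; 1167605542753639808390 < 1180591620717411303424? YES
  n = 914: C(914, 9) = 1179217089587653905932; 1179217089587653905932 < 1180591620717411303424? YES
  n = 915: C(915, 9) = 1190931166636537885130; 1190931166636537885130 < 1180591620717411303424? NO
The largest n with C(n, 9) < 1180591620717411303424 is n = 914 (where E[X] = 294804272396913476483/295147905179352825856 ≈ 0.9988357). Hence R_4(9) > 914, i.e. R_4(9) ≥ 915.

Largest n = 914; hence R_4(9) > 914.


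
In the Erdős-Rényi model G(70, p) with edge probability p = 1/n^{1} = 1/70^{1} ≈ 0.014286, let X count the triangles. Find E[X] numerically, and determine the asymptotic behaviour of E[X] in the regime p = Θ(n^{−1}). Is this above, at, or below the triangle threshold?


Number of potential triangles: C(70, 3) = 54740.
Each occurs with probability p³ ≈ (0.014286)³ ≈ 2.9154519e-06.
By linearity: E[X] = C(70, 3)·p³ ≈ 54740 · 2.9154519e-06 ≈ 0.15959.
Here α = 1, so p = 1/n is exactly at the triangle threshold p ~ 1/n. Asymptotically E[X] → c³/6 = 1³/6 = 1/6 ≈ 0.16667, a bounded constant. In this regime the triangle count is asymptotically Poisson(c³/6).

E[X] ≈ 0.15959; in regime p = Θ(1/n^{1}) E[X] stays bounded (at the triangle threshold p ~ 1/n).


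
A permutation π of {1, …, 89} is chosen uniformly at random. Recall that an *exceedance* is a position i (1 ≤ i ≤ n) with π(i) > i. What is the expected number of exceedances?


Write X = Σ_{i=1}^{89} X_i, where X_i = 1_{π(i) > i}.
For each fixed i, π(i) is uniform over {1, …, 89} (marginal of a uniform permutation), so P[π(i) > i] = (n − i)/n. Summing: Σ_{i=1}^{89} (n − i)/n = (0 + 1 + … + 88)/89 = 89(89 − 1)/(2·89) = (89 − 1)/2.
Hence E[X] = Σ_{i=1}^{89} (89 − i)/89 = 44 ≈ 44.00000.

E[X] = 44 = 44.00000.


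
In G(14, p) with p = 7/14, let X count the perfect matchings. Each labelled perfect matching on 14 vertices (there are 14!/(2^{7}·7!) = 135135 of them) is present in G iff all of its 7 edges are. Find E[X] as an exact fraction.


K_14 has 14!/(2^{7}·7!) = 135135 labelled perfect matchings.
For each such perfect matching H, let X_H = 1 if all 7 edges of H are present in G. Then P[X_H = 1] = p^{7} = (1/2)^{7} = 1/128.
Summing the indicators: E[X] = Σ_H E[X_H] = 135135 · p^{7} = 135135 · 1/128 = 135135/128.
Numerically: E[X] ≈ 1.06e+03.

E[X] = 135135 · (1/2)^{7} = 135135/128 ≈ 1.06e+03.


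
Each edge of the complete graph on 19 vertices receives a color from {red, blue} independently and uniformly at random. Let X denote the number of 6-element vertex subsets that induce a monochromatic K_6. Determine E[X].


Let X = Σ_S X_S over the C(19, 6) = 27132 subsets S of size 6, where X_S = 1 if the K_6 on S is monochromatic.
For a fixed S, the K_6 on S has C(6, 2) = 15 edges. P[all 15 edges red] = (1/2)^15, and likewise for blue, so P[monochromatic] = 2·(1/2)^15 = 2^{1 − 15} = 1/16384.
By linearity: E[X] = C(19, 6) · 2^{1 − 15} = 27132 · 1/16384 = 6783/4096.
Numerically: E[X] ≈ 1.65601.

E[X] = C(19,6)·2^(1−C(6,2)) = 6783/4096 ≈ 1.65601.


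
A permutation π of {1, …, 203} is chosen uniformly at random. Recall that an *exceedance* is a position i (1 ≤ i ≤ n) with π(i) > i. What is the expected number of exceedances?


Write X = Σ_{i=1}^{203} X_i, where X_i = 1_{π(i) > i}.
For each fixed i, π(i) is uniform over {1, …, 203} (marginal of a uniform permutation), so P[π(i) > i] = (n − i)/n. Summing: Σ_{i=1}^{203} (n − i)/n = (0 + 1 + … + 202)/203 = 203(203 − 1)/(2·203) = (203 − 1)/2.
Hence E[X] = Σ_{i=1}^{203} (203 − i)/203 = 101 ≈ 101.000000.

E[X] = 101 = 101.000000.


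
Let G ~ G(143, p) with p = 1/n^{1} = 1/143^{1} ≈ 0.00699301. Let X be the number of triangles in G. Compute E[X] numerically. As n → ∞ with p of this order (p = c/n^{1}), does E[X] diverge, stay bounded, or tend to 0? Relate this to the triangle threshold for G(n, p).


Number of potential triangles: C(143, 3) = 477191.
Each occurs with probability p³ ≈ (0.00699301)³ ≈ 3.41973055e-07.
By linearity: E[X] = C(143, 3)·p³ ≈ 477191 · 3.41973055e-07 ≈ 0.163186.
Here α = 1, so p = 1/n is exactly at the triangle threshold p ~ 1/n. Asymptotically E[X] → c³/6 = 1³/6 = 1/6 ≈ 0.166667, a bounded constant. In this regime the triangle count is asymptotically Poisson(c³/6).

E[X] ≈ 0.163186; in regime p = Θ(1/n^{1}) E[X] stays bounded (at the triangle threshold p ~ 1/n).


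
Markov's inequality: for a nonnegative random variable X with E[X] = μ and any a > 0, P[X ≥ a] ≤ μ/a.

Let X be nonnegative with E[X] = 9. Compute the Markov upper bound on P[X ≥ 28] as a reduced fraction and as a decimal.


μ = E[X] = 9, a = 28.
Markov: P[X ≥ 28] ≤ μ/a = (9)/28 = 9/28.
Numerically: ≈ 0.321429.
(Since a = 28 > μ = 9.000000, the bound 9/28 is < 1 and informative.)

P[X ≥ 28] ≤ 9/28 ≈ 0.321429.


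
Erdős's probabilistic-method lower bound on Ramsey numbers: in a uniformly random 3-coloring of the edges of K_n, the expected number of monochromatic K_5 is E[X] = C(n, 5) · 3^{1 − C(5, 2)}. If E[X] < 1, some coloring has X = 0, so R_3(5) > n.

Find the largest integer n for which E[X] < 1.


We need C(n, 5) · 3^{1 − 10} < 1, i.e. C(n, 5) < 3^{10 − 1} = 19683.
Check values of n near the boundary:
  n = 17: C(17, 5) = 6188; 6188 < 19683? YES
  n = 18: C(18, 5) = 8568; 8568 < 19683? YES
  n = 19: C(19, 5) = 11628; 11628 < 19683? YES
  n = 20: C(20, 5) = 15504; 15504 < 19683? YES
  n = 21: C(21, 5) = 20349; 20349 < 19683? NO
  n = 22: C(22, 5) = 26334; 26334 < 19683? NO
The largest n with C(n, 5) < 19683 is n = 20 (where E[X] = 5168/6561 ≈ 0.7877). Hence R_3(5) > 20, i.e. R_3(5) ≥ 21.

Largest n = 20; hence R_3(5) > 20.


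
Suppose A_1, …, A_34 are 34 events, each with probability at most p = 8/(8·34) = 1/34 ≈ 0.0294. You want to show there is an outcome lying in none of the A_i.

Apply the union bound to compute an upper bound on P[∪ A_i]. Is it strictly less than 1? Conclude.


Union bound: P[∪_{i=1}^{34} A_i] ≤ Σ_i P[A_i] ≤ 34·p = 34·(1/34) = 1.
Numerically: 1 ≈ 1.0000.
Is 1 < 1? NO.
Since the bound 1 is ≥ 1, the union bound is uninformative here; it does NOT by itself certify existence.

34·p = 1 ≈ 1.0000; existence NOT certified by the union bound.


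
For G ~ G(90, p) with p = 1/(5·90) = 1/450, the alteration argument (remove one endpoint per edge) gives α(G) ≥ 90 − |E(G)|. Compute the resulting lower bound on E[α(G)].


E[|E(G)|] = C(90, 2)·p = 4005 · (1/450) = 89/10.
E[α(G)] ≥ n − E[|E(G)|] = 90 − 89/10 = 811/10.
Numerically: ≈ 81.100.
(This is only a lower bound; the true E[α(G)] may be larger.)

E[α(G)] ≥ 811/10 ≈ 81.100.


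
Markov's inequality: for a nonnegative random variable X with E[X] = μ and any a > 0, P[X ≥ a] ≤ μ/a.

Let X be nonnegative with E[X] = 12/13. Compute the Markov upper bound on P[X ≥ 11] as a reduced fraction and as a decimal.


μ = E[X] = 12/13, a = 11.
Markov: P[X ≥ 11] ≤ μ/a = (12/13)/11 = 12/143.
Numerically: ≈ 0.0839.
(Since a = 11 > μ = 0.9231, the bound 12/143 is < 1 and informative.)

P[X ≥ 11] ≤ 12/143 ≈ 0.0839.


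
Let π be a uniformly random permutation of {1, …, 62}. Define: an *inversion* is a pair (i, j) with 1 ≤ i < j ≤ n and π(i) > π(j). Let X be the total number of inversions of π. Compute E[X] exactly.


Write X = Σ X_I over the C(62, 2) = 1891 pairs i < j, with X_I the indicator of one inversion.
There are 1891 indicators.
For each fixed pair i < j, the values π(i) and π(j) are two distinct elements of {1, …, 62} in uniformly random order; by symmetry P[π(i) > π(j)] = 1/2.
By linearity: E[X] = 1891 · (1/2) = C(62, 2) · (1/2) = 1891/2 = 1891/2 ≈ 945.500.

E[X] = 1891/2 = 945.500.
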